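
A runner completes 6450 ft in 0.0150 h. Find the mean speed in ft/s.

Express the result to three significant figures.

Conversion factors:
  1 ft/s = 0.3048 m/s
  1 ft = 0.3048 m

6450 ft × 0.3048 → 1965.96 m
0.0150 h × 3600 → 54 s
v = d / t = 1965.96 m / 54 s = 36.4067 m/s
36.4067 m/s ÷ (0.3048 m/s/ft/s) = 119.445 ft/s

119 ft/s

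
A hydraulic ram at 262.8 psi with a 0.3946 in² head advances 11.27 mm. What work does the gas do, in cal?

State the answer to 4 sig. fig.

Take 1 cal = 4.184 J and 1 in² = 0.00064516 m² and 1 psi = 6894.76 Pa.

262.8 psi → 1.81194×10⁶ Pa
0.3946 in² → 2.5458×10⁻⁴ m²
F = P × A = 1.81194×10⁶ × 2.5458×10⁻⁴ = 461.284 N
11.27 mm → 0.01127 m
W = F × d = 461.284 × 0.01127 = 5.19867 J
In cal: 5.19867 / 4.184 = 1.24251 cal

1.243 cal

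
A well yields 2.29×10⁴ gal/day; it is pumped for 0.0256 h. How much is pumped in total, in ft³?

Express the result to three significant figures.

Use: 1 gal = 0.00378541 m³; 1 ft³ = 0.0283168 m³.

2.29×10⁴ gal/day → 0.00100331 m³/s
0.0256 h → 92.16 s
V = Q × t = 0.00100331 × 92.16 = 0.092465 m³
In ft³: 0.092465 / 0.0283168 = 3.26538 ft³

3.27 ft³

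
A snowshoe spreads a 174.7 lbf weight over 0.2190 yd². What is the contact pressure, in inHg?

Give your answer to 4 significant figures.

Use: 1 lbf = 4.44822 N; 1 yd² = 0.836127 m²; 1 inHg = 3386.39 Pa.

1.253 inHg

174.7 lbf × 4.44822 = 777.104 N
0.2190 yd² × 0.836127 = 0.183112 m²
P = F / A = 777.104 N / 0.183112 m² = 4243.87 Pa
4243.87 Pa ÷ (3386.39 Pa/inHg) = 1.25321 inHg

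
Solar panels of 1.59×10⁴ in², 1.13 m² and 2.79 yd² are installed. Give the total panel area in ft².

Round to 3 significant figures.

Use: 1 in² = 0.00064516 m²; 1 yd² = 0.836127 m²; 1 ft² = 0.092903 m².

1.59×10⁴ in² × 0.00064516 = 10.258 m²
1.13 m² (already m²)
2.79 yd² × 0.836127 = 2.33279 m²
Sum: 10.258 + 1.13 + 2.33279 = 13.7208 m²
In ft²: 13.7208 / 0.092903 = 147.69 ft²

148 ft²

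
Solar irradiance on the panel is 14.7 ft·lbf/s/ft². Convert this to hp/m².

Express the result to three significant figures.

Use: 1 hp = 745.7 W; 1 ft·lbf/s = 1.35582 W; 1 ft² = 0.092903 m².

14.7 ft·lbf/s/ft² × 1.35582 W/ft·lbf/s ÷ 0.092903 m²/ft² = 214.531 W/m²
214.531 W/m² ÷ 745.7 W/hp = 0.287691 hp/m²

0.288 hp/m²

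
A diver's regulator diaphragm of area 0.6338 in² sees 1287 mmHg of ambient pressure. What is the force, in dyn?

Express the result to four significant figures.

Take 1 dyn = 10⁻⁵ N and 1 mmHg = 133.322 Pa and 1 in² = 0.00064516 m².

7.016×10⁶ dyn

1287 mmHg × 133.322 → 171585 Pa
0.6338 in² × 0.00064516 → 4.08902×10⁻⁴ m²
F = P × A = 171585 Pa × 4.08902×10⁻⁴ m² = 70.1614 N
70.1614 N ÷ (10⁻⁵ N/dyn) = 7.01614×10⁶ dyn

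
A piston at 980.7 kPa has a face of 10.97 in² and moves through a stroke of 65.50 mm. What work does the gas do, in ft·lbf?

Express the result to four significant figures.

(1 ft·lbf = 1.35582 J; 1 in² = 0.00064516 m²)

980.7 kPa → 980700 Pa
10.97 in² → 0.00707741 m²
F = P × A = 980700 × 0.00707741 = 6940.82 N
65.50 mm → 0.0655 m
W = F × d = 6940.82 × 0.0655 = 454.624 J
In ft·lbf: 454.624 / 1.35582 = 335.313 ft·lbf

335.3 ft·lbf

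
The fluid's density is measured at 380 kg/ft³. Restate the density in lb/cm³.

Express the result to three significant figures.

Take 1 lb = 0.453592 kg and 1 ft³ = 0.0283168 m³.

380 kg/ft³ ÷ 0.0283168 m³/ft³ = 13419.6 kg/m³
13419.6 kg/m³ ÷ 0.453592 kg/lb × 10⁻⁶ m³/cm³ = 0.0295852 lb/cm³

0.0296 lb/cm³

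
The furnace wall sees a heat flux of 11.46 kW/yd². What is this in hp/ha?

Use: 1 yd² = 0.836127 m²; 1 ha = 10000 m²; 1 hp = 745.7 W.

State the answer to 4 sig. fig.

1.838×10⁵ hp/ha

11.46 kW/yd² × 1000 W/kW ÷ 0.836127 m²/yd² = 13706.1 W/m²
13706.1 W/m² ÷ 745.7 W/hp × 10000 m²/ha = 183802 hp/ha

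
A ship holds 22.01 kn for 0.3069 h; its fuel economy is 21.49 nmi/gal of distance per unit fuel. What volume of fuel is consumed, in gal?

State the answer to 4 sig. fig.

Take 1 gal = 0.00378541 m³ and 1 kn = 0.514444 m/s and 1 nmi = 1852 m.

22.01 kn → 11.3229 m/s
0.3069 h → 1104.84 s
d = v × t = 11.3229 × 1104.84 = 12510 m
21.49 nmi/gal → 1.05139×10⁷ m/m³
V = d / (distance per unit fuel) = 12510 / 1.05139×10⁷ = 0.00118985 m³
In gal: 0.00118985 / 0.00378541 = 0.314325 gal

0.3143 gal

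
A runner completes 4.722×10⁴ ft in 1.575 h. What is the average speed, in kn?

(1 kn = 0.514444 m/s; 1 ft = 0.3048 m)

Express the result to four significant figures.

4.934 kn

4.722×10⁴ ft × 0.3048 → 14392.7 m
1.575 h × 3600 → 5670 s
v = d / t = 14392.7 m / 5670 s = 2.5384 m/s
2.5384 m/s ÷ (0.514444 m/s/kn) = 4.93426 kn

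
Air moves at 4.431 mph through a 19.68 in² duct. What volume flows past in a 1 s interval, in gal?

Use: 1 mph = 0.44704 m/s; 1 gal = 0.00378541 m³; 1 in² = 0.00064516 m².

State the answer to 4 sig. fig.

6.644 gal

4.431 mph × 0.44704 = 1.98083 m/s
19.68 in² × 0.00064516 = 0.0126967 m²
V = v × A × t = 1.98083 m/s × 0.0126967 m² × 1 s = 0.02515 m³
0.02515 m³ ÷ (0.00378541 m³/gal) = 6.64393 gal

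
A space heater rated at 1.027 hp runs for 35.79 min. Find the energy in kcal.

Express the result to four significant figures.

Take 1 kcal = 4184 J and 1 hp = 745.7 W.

393.1 kcal

1.027 hp × 745.7 = 765.834 W
35.79 min × 60 = 2147.4 s
E = P × t = 765.834 W × 2147.4 s = 1.64455×10⁶ J
1.64455×10⁶ J ÷ (4184 J/kcal) = 393.057 kcal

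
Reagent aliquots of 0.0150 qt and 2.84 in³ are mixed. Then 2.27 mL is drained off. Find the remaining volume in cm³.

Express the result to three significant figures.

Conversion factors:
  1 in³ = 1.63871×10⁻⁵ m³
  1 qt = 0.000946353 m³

58.5 cm³

0.0150 qt × 0.000946353 = 1.41953×10⁻⁵ m³
2.84 in³ × 1.63871×10⁻⁵ = 4.65394×10⁻⁵ m³
2.27 mL × 10⁻⁶ = 2.27×10⁻⁶ m³
Sum: 1.41953×10⁻⁵ + 4.65394×10⁻⁵ − 2.27×10⁻⁶ = 5.84647×10⁻⁵ m³
In cm³: 5.84647×10⁻⁵ / 10⁻⁶ = 58.4647 cm³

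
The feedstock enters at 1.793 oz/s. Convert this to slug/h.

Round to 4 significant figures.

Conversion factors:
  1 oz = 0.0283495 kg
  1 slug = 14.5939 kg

12.54 slug/h

1.793 oz/s × 0.0283495 kg/oz = 0.0508307 kg/s
0.0508307 kg/s ÷ 14.5939 kg/slug × 3600 s/h = 12.5388 slug/h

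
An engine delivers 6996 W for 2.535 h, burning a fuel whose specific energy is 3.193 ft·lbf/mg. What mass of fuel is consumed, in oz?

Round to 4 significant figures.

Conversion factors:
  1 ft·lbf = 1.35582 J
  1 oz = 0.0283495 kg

520.2 oz

2.535 h → 9126 s
E = P × t = 6996 × 9126 = 6.38455×10⁷ J
3.193 ft·lbf/mg → 4.32913×10⁶ J/kg
m = E / e_s = 6.38455×10⁷ / 4.32913×10⁶ = 14.7479 kg
In oz: 14.7479 / 0.0283495 = 520.217 oz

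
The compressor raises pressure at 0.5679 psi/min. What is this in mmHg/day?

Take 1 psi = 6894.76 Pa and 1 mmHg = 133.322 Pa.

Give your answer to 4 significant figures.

0.5679 psi/min × 6894.76 Pa/psi ÷ 60 s/min = 65.2589 Pa/s
65.2589 Pa/s ÷ 133.322 Pa/mmHg × 86400 s/day = 42291.4 mmHg/day

4.229×10⁴ mmHg/day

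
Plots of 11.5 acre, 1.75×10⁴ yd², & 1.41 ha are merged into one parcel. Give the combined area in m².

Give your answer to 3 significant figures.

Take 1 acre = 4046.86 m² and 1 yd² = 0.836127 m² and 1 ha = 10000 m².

7.53×10⁴ m²

11.5 acre × 4046.86 → 46538.9 m²
1.75×10⁴ yd² × 0.836127 → 14632.2 m²
1.41 ha × 10000 → 14100 m²
Sum: 46538.9 + 14632.2 + 14100 = 75271.1 m²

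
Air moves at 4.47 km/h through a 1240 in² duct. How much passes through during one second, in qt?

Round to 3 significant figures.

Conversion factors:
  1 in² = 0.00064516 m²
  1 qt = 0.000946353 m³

4.47 km/h × (1/3.6) → 1.24167 m/s
1240 in² × 0.00064516 → 0.799998 m²
V = v × A × t = 1.24167 m/s × 0.799998 m² × 1 s = 0.993334 m³
0.993334 m³ ÷ (0.000946353 m³/qt) = 1049.64 qt

1050 qt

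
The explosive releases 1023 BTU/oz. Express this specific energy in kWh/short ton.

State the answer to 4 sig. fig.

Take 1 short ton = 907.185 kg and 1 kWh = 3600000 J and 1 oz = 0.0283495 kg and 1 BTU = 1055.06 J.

1023 BTU/oz × 1055.06 J/BTU ÷ 0.0283495 kg/oz = 3.80721×10⁷ J/kg
3.80721×10⁷ J/kg ÷ 3600000 J/kWh × 907.185 kg/short ton = 9594.01 kWh/short ton

9594 kWh/short ton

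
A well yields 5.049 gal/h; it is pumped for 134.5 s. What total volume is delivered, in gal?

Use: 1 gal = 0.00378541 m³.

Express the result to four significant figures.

0.1886 gal

5.049 gal/h → 5.30904×10⁻⁶ m³/s
V = Q × t = 5.30904×10⁻⁶ × 134.5 = 7.14066×10⁻⁴ m³
In gal: 7.14066×10⁻⁴ / 0.00378541 = 0.188636 gal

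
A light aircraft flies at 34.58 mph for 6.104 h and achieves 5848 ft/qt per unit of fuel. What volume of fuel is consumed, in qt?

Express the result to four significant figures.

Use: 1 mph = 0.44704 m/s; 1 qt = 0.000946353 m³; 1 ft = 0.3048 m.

190.6 qt

34.58 mph → 15.4586 m/s
6.104 h → 21974.4 s
d = v × t = 15.4586 × 21974.4 = 339693 m
5848 ft/qt → 1.88352×10⁶ m/m³
V = d / (distance per unit fuel) = 339693 / 1.88352×10⁶ = 0.18035 m³
In qt: 0.18035 / 0.000946353 = 190.574 qt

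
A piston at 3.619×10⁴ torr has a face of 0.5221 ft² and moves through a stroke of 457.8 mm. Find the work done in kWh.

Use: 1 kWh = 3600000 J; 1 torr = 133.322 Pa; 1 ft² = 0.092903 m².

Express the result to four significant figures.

0.02976 kWh

3.619×10⁴ torr → 4.82492×10⁶ Pa
0.5221 ft² → 0.0485047 m²
F = P × A = 4.82492×10⁶ × 0.0485047 = 234031 N
457.8 mm → 0.4578 m
W = F × d = 234031 × 0.4578 = 107139 J
In kWh: 107139 / 3600000 = 0.0297608 kWh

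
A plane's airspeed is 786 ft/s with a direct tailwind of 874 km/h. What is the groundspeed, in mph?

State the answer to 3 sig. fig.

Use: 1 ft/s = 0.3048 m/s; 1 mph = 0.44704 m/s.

786 ft/s × 0.3048 = 239.573 m/s
874 km/h × (1/3.6) = 242.778 m/s
Sum: 239.573 + 242.778 = 482.351 m/s
In mph: 482.351 / 0.44704 = 1078.99 mph

1080 mph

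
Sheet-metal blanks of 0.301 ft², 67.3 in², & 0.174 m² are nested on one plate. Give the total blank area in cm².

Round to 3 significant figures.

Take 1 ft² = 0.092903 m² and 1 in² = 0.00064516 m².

0.301 ft² × 0.092903 = 0.0279638 m²
67.3 in² × 0.00064516 = 0.0434193 m²
0.174 m² (already m²)
Combined: 0.0279638 + 0.0434193 + 0.174 = 0.245383 m²
In cm²: 0.245383 / 0.0001 = 2453.83 cm²

2450 cm²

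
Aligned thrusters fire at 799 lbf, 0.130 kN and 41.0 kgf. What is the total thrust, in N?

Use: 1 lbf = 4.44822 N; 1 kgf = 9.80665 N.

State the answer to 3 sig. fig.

4090 N

799 lbf × 4.44822 = 3554.13 N
0.130 kN × 1000 = 130 N
41.0 kgf × 9.80665 = 402.073 N
Combined: 3554.13 + 130 + 402.073 = 4086.2 N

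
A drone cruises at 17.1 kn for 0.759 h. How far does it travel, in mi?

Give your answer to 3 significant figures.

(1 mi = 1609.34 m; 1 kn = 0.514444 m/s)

17.1 kn × 0.514444 → 8.79699 m/s
0.759 h × 3600 → 2732.4 s
d = v × t = 8.79699 m/s × 2732.4 s = 24036.9 m
24036.9 m ÷ (1609.34 m/mi) = 14.9359 mi

14.9 mi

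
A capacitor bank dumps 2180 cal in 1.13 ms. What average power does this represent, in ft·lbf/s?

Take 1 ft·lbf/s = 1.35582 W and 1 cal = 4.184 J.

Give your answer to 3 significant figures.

2180 cal × 4.184 → 9121.12 J
1.13 ms × 0.001 → 0.00113 s
P = E / t = 9121.12 J / 0.00113 s = 8.07179×10⁶ W
8.07179×10⁶ W ÷ (1.35582 W/ft·lbf/s) = 5.95344×10⁶ ft·lbf/s

5.95×10⁶ ft·lbf/s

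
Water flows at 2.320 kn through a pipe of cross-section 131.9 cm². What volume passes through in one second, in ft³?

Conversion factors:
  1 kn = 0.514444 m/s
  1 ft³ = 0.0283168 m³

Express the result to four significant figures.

2.320 kn × 0.514444 → 1.19351 m/s
131.9 cm² × 0.0001 → 0.01319 m²
V = v × A × t = 1.19351 m/s × 0.01319 m² × 1 s = 0.0157424 m³
0.0157424 m³ ÷ (0.0283168 m³/ft³) = 0.555939 ft³

0.5559 ft³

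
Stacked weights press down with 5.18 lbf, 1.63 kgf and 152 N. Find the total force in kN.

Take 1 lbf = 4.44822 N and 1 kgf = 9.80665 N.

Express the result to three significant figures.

0.191 kN

5.18 lbf × 4.44822 = 23.0418 N
1.63 kgf × 9.80665 = 15.9848 N
152 N (already N)
Combined: 23.0418 + 15.9848 + 152 = 191.027 N
In kN: 191.027 / 1000 = 0.191027 kN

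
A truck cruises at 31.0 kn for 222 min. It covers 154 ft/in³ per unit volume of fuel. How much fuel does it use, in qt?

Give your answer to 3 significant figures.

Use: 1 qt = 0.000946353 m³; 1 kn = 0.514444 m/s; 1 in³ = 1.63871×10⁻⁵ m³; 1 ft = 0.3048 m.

78.4 qt

31.0 kn → 15.9478 m/s
222 min → 13320 s
d = v × t = 15.9478 × 13320 = 212425 m
154 ft/in³ → 2.8644×10⁶ m/m³
V = d / (distance per unit fuel) = 212425 / 2.8644×10⁶ = 0.0741604 m³
In qt: 0.0741604 / 0.000946353 = 78.3644 qt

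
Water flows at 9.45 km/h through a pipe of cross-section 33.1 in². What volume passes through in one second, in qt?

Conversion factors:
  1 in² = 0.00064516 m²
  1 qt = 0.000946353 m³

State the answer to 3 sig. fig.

59.2 qt

9.45 km/h × (1/3.6) → 2.625 m/s
33.1 in² × 0.00064516 → 0.0213548 m²
V = v × A × t = 2.625 m/s × 0.0213548 m² × 1 s = 0.0560564 m³
0.0560564 m³ ÷ (0.000946353 m³/qt) = 59.2341 qt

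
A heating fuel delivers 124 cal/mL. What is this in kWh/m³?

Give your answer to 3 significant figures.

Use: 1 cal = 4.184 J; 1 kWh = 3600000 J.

124 cal/mL × 4.184 J/cal ÷ 10⁻⁶ m³/mL = 5.18816×10⁸ J/m³
5.18816×10⁸ J/m³ ÷ 3600000 J/kWh = 144.116 kWh/m³

144 kWh/m³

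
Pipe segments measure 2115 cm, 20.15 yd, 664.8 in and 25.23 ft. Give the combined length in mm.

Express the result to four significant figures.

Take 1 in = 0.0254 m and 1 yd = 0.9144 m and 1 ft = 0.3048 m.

6.415×10⁴ mm

2115 cm × 0.01 = 21.15 m
20.15 yd × 0.9144 = 18.4252 m
664.8 in × 0.0254 = 16.8859 m
25.23 ft × 0.3048 = 7.6901 m
Sum: 21.15 + 18.4252 + 16.8859 + 7.6901 = 64.1512 m
In mm: 64.1512 / 0.001 = 64151.2 mm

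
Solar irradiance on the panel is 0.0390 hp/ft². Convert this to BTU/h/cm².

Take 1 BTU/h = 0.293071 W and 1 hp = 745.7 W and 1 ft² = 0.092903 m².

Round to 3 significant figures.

0.0390 hp/ft² × 745.7 W/hp ÷ 0.092903 m²/ft² = 313.039 W/m²
313.039 W/m² ÷ 0.293071 W/BTU/h × 0.0001 m²/cm² = 0.106813 BTU/h/cm²

0.107 BTU/h/cm²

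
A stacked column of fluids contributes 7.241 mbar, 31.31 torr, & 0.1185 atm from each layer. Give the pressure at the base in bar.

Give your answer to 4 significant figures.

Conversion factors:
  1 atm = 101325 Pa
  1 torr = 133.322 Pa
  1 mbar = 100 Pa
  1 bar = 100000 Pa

7.241 mbar × 100 → 724.1 Pa
31.31 torr × 133.322 → 4174.31 Pa
0.1185 atm × 101325 → 12007 Pa
Combined: 724.1 + 4174.31 + 12007 = 16905.4 Pa
In bar: 16905.4 / 100000 = 0.169054 bar

0.1691 bar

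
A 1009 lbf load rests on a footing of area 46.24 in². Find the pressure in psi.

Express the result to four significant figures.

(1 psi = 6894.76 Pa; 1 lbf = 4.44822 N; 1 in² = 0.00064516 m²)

1009 lbf × 4.44822 → 4488.25 N
46.24 in² × 0.00064516 → 0.0298322 m²
P = F / A = 4488.25 N / 0.0298322 m² = 150450 Pa
150450 Pa ÷ (6894.76 Pa/psi) = 21.8209 psi

21.82 psi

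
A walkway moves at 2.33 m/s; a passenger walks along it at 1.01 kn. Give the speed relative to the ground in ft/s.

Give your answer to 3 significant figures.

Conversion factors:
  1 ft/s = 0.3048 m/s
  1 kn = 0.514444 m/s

2.33 m/s (already m/s)
1.01 kn × 0.514444 → 0.519588 m/s
Total: 2.33 + 0.519588 = 2.84959 m/s
In ft/s: 2.84959 / 0.3048 = 9.34905 ft/s

9.35 ft/s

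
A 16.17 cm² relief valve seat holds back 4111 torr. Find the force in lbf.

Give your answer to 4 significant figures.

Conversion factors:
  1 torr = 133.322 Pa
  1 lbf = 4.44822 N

4111 torr × 133.322 = 548087 Pa
16.17 cm² × 0.0001 = 0.001617 m²
F = P × A = 548087 Pa × 0.001617 m² = 886.257 N
886.257 N ÷ (4.44822 N/lbf) = 199.239 lbf

199.2 lbf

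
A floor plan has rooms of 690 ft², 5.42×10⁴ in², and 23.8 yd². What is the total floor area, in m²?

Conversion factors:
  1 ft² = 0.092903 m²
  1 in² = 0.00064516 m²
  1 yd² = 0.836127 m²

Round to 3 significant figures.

690 ft² × 0.092903 → 64.1031 m²
5.42×10⁴ in² × 0.00064516 → 34.9677 m²
23.8 yd² × 0.836127 → 19.8998 m²
Combined: 64.1031 + 34.9677 + 19.8998 = 118.971 m²

119 m²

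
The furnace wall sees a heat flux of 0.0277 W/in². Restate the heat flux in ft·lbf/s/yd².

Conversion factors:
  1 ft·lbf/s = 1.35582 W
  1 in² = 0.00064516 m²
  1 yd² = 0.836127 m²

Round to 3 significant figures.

26.5 ft·lbf/s/yd²

0.0277 W/in² ÷ 0.00064516 m²/in² = 42.9351 W/m²
42.9351 W/m² ÷ 1.35582 W/ft·lbf/s × 0.836127 m²/yd² = 26.4778 ft·lbf/s/yd²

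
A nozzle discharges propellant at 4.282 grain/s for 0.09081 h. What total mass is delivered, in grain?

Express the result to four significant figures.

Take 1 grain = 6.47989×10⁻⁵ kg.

4.282 grain/s → 2.77469×10⁻⁴ kg/s
0.09081 h → 326.916 s
m = ṁ × t = 2.77469×10⁻⁴ × 326.916 = 0.0907091 kg
In grain: 0.0907091 / 6.47989×10⁻⁵ = 1399.86 grain

1400 grain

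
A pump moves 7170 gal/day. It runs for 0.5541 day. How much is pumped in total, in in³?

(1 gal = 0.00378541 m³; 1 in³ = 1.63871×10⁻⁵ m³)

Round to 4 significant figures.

7170 gal/day → 3.14136×10⁻⁴ m³/s
0.5541 day → 47874.2 s
V = Q × t = 3.14136×10⁻⁴ × 47874.2 = 15.039 m³
In in³: 15.039 / 1.63871×10⁻⁵ = 917734 in³

9.177×10⁵ in³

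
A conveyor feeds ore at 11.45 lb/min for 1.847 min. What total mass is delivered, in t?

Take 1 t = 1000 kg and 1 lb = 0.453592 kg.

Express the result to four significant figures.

0.009593 t

11.45 lb/min → 0.0865605 kg/s
1.847 min → 110.82 s
m = ṁ × t = 0.0865605 × 110.82 = 9.59263 kg
In t: 9.59263 / 1000 = 0.00959263 t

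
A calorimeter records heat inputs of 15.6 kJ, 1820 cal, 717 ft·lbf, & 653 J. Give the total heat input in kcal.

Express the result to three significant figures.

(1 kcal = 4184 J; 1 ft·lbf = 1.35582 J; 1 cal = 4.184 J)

15.6 kJ × 1000 = 15600 J
1820 cal × 4.184 = 7614.88 J
717 ft·lbf × 1.35582 = 972.123 J
653 J (already J)
Total: 15600 + 7614.88 + 972.123 + 653 = 24840 J
In kcal: 24840 / 4184 = 5.9369 kcal

5.94 kcal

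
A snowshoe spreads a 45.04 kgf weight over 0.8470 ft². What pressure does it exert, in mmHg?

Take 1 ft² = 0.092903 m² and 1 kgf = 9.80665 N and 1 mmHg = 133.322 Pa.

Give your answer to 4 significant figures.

45.04 kgf × 9.80665 → 441.692 N
0.8470 ft² × 0.092903 → 0.0786888 m²
P = F / A = 441.692 N / 0.0786888 m² = 5613.15 Pa
5613.15 Pa ÷ (133.322 Pa/mmHg) = 42.1022 mmHg

42.10 mmHg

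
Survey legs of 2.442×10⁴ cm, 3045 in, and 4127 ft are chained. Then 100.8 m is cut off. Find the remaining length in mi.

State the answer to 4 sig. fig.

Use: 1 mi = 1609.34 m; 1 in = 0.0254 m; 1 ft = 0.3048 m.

0.9188 mi

2.442×10⁴ cm × 0.01 = 244.2 m
3045 in × 0.0254 = 77.343 m
4127 ft × 0.3048 = 1257.91 m
100.8 m (already m)
Sum: 244.2 + 77.343 + 1257.91 − 100.8 = 1478.65 m
In mi: 1478.65 / 1609.34 = 0.918793 mi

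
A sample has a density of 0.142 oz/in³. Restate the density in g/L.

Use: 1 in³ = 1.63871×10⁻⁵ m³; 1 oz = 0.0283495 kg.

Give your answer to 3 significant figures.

246 g/L

0.142 oz/in³ × 0.0283495 kg/oz ÷ 1.63871×10⁻⁵ m³/in³ = 245.658 kg/m³
245.658 kg/m³ ÷ 0.001 kg/g × 0.001 m³/L = 245.658 g/L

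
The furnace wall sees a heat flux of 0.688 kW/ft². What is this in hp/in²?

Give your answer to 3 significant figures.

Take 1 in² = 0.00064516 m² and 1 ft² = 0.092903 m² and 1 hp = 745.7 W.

0.688 kW/ft² × 1000 W/kW ÷ 0.092903 m²/ft² = 7405.57 W/m²
7405.57 W/m² ÷ 745.7 W/hp × 0.00064516 m²/in² = 0.0064071 hp/in²

0.00641 hp/in²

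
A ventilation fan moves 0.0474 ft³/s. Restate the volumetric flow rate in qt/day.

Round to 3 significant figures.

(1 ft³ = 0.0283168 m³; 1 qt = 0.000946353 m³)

1.23×10⁵ qt/day

0.0474 ft³/s × 0.0283168 m³/ft³ = 0.00134222 m³/s
0.00134222 m³/s ÷ 0.000946353 m³/qt × 86400 s/day = 122542 qt/day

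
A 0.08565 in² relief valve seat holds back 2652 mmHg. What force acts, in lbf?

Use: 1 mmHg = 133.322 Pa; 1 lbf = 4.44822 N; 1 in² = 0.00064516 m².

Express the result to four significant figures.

2652 mmHg × 133.322 = 353570 Pa
0.08565 in² × 0.00064516 = 5.5258×10⁻⁵ m²
F = P × A = 353570 Pa × 5.5258×10⁻⁵ m² = 19.5376 N
19.5376 N ÷ (4.44822 N/lbf) = 4.39223 lbf

4.392 lbf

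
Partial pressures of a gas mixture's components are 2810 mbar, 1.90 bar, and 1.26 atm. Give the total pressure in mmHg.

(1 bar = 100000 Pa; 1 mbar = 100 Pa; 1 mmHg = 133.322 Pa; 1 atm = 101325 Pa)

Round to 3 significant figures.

2810 mbar × 100 = 281000 Pa
1.90 bar × 100000 = 190000 Pa
1.26 atm × 101325 = 127670 Pa
Combined: 281000 + 190000 + 127670 = 598670 Pa
In mmHg: 598670 / 133.322 = 4490.41 mmHg

4490 mmHg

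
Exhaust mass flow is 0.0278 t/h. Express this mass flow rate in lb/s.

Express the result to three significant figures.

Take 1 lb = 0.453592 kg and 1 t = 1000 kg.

0.0278 t/h × 1000 kg/t ÷ 3600 s/h = 0.00772222 kg/s
0.00772222 kg/s ÷ 0.453592 kg/lb = 0.0170246 lb/s

0.0170 lb/s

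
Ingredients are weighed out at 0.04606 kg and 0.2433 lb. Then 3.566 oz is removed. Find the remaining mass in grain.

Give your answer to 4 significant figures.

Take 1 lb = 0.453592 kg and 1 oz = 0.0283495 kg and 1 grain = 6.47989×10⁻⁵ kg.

853.8 grain

0.04606 kg (already kg)
0.2433 lb × 0.453592 = 0.110359 kg
3.566 oz × 0.0283495 = 0.101094 kg
Sum: 0.04606 + 0.110359 − 0.101094 = 0.055325 kg
In grain: 0.055325 / 6.47989×10⁻⁵ = 853.795 grain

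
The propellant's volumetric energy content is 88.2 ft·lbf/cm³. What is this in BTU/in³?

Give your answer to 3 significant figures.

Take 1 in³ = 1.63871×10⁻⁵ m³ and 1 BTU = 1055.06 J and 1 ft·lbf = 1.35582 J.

1.86 BTU/in³

88.2 ft·lbf/cm³ × 1.35582 J/ft·lbf ÷ 10⁻⁶ m³/cm³ = 1.19583×10⁸ J/m³
1.19583×10⁸ J/m³ ÷ 1055.06 J/BTU × 1.63871×10⁻⁵ m³/in³ = 1.85735 BTU/in³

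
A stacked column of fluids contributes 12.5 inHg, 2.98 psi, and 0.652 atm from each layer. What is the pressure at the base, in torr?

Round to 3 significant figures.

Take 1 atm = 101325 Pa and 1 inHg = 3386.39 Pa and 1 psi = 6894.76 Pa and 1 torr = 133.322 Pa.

12.5 inHg × 3386.39 = 42329.9 Pa
2.98 psi × 6894.76 = 20546.4 Pa
0.652 atm × 101325 = 66063.9 Pa
Sum: 42329.9 + 20546.4 + 66063.9 = 128940 Pa
In torr: 128940 / 133.322 = 967.132 torr

967 torr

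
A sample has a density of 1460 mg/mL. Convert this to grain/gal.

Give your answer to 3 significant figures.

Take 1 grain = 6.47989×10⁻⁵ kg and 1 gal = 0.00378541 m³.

8.53×10⁴ grain/gal

1460 mg/mL × 10⁻⁶ kg/mg ÷ 10⁻⁶ m³/mL = 1460 kg/m³
1460 kg/m³ ÷ 6.47989×10⁻⁵ kg/grain × 0.00378541 m³/gal = 85290 grain/gal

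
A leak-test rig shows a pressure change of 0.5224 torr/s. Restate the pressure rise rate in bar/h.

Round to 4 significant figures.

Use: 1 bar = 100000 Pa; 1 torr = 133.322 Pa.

2.507 bar/h

0.5224 torr/s × 133.322 Pa/torr = 69.6474 Pa/s
69.6474 Pa/s ÷ 100000 Pa/bar × 3600 s/h = 2.50731 bar/h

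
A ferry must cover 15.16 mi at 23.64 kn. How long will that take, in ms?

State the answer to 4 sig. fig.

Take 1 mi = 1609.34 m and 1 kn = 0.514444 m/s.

2.006×10⁶ ms

15.16 mi × 1609.34 = 24397.6 m
23.64 kn × 0.514444 = 12.1615 m/s
t = d / v = 24397.6 m / 12.1615 m/s = 2006.13 s
2006.13 s ÷ (0.001 s/ms) = 2.00613×10⁶ ms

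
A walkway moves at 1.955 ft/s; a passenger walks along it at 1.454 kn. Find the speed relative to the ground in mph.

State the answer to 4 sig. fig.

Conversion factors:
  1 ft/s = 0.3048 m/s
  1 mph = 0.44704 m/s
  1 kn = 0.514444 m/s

3.006 mph

1.955 ft/s × 0.3048 = 0.595884 m/s
1.454 kn × 0.514444 = 0.748002 m/s
Combined: 0.595884 + 0.748002 = 1.34389 m/s
In mph: 1.34389 / 0.44704 = 3.0062 mph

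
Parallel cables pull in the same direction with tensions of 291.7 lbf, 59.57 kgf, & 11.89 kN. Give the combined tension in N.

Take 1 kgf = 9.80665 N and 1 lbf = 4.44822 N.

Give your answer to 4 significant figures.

1.377×10⁴ N

291.7 lbf × 4.44822 = 1297.55 N
59.57 kgf × 9.80665 = 584.182 N
11.89 kN × 1000 = 11890 N
Sum: 1297.55 + 584.182 + 11890 = 13771.7 N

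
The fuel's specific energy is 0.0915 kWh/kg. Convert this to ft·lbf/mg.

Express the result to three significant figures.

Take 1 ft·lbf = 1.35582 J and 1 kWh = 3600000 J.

0.243 ft·lbf/mg

0.0915 kWh/kg × 3600000 J/kWh = 329400 J/kg
329400 J/kg ÷ 1.35582 J/ft·lbf × 10⁻⁶ kg/mg = 0.242953 ft·lbf/mg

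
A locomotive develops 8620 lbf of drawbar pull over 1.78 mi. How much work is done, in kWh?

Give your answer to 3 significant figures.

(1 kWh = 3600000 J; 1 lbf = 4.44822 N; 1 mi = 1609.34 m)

30.5 kWh

8620 lbf × 4.44822 = 38343.7 N
1.78 mi × 1609.34 = 2864.63 m
W = F × d = 38343.7 N × 2864.63 m = 1.09841×10⁸ J
1.09841×10⁸ J ÷ (3600000 J/kWh) = 30.5114 kWh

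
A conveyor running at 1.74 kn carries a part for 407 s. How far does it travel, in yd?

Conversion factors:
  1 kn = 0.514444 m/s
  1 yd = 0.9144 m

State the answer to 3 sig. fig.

1.74 kn × 0.514444 = 0.895133 m/s
d = v × t = 0.895133 m/s × 407 s = 364.319 m
364.319 m ÷ (0.9144 m/yd) = 398.424 yd

398 yd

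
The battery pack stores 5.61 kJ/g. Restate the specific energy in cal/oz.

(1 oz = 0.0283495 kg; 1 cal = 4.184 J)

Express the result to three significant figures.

3.80×10⁴ cal/oz

5.61 kJ/g × 1000 J/kJ ÷ 0.001 kg/g = 5.61×10⁶ J/kg
5.61×10⁶ J/kg ÷ 4.184 J/cal × 0.0283495 kg/oz = 38011.6 cal/oz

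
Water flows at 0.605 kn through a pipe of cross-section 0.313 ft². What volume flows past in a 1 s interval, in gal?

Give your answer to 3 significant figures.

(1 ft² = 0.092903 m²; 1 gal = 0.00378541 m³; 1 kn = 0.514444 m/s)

0.605 kn × 0.514444 = 0.311239 m/s
0.313 ft² × 0.092903 = 0.0290786 m²
V = v × A × t = 0.311239 m/s × 0.0290786 m² × 1 s = 0.00905039 m³
0.00905039 m³ ÷ (0.00378541 m³/gal) = 2.39086 gal

2.39 gal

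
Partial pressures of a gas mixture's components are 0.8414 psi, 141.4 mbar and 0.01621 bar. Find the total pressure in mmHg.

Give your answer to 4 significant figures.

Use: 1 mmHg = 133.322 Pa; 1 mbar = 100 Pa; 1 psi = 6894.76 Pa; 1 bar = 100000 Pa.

0.8414 psi × 6894.76 = 5801.25 Pa
141.4 mbar × 100 = 14140 Pa
0.01621 bar × 100000 = 1621 Pa
Combined: 5801.25 + 14140 + 1621 = 21562.2 Pa
In mmHg: 21562.2 / 133.322 = 161.73 mmHg

161.7 mmHg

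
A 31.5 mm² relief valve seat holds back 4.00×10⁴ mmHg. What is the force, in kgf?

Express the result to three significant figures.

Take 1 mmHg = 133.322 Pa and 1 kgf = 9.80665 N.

4.00×10⁴ mmHg × 133.322 = 5.33288×10⁶ Pa
31.5 mm² × 10⁻⁶ = 3.15×10⁻⁵ m²
F = P × A = 5.33288×10⁶ Pa × 3.15×10⁻⁵ m² = 167.986 N
167.986 N ÷ (9.80665 N/kgf) = 17.1298 kgf

17.1 kgf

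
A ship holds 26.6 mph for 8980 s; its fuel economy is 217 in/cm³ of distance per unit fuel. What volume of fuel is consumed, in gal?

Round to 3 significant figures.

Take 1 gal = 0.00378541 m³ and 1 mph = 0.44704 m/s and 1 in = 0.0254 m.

5.12 gal

26.6 mph → 11.8913 m/s
d = v × t = 11.8913 × 8980 = 106784 m
217 in/cm³ → 5.5118×10⁶ m/m³
V = d / (distance per unit fuel) = 106784 / 5.5118×10⁶ = 0.0193737 m³
In gal: 0.0193737 / 0.00378541 = 5.11799 gal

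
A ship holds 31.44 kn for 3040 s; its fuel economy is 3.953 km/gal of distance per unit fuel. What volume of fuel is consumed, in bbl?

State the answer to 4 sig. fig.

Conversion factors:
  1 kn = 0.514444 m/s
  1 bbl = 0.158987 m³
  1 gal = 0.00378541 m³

0.2962 bbl

31.44 kn → 16.1741 m/s
d = v × t = 16.1741 × 3040 = 49169.3 m
3.953 km/gal → 1.04427×10⁶ m/m³
V = d / (distance per unit fuel) = 49169.3 / 1.04427×10⁶ = 0.0470849 m³
In bbl: 0.0470849 / 0.158987 = 0.296156 bbl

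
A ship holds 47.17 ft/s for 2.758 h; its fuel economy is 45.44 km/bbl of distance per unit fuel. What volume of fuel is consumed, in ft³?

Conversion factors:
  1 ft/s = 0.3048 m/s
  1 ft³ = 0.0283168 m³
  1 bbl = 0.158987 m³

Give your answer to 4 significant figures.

47.17 ft/s → 14.3774 m/s
2.758 h → 9928.8 s
d = v × t = 14.3774 × 9928.8 = 142750 m
45.44 km/bbl → 285810 m/m³
V = d / (distance per unit fuel) = 142750 / 285810 = 0.499458 m³
In ft³: 0.499458 / 0.0283168 = 17.6382 ft³

17.64 ft³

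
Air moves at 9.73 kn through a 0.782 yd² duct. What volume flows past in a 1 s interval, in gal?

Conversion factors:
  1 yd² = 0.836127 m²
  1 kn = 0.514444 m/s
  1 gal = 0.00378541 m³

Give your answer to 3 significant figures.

865 gal

9.73 kn × 0.514444 = 5.00554 m/s
0.782 yd² × 0.836127 = 0.653851 m²
V = v × A × t = 5.00554 m/s × 0.653851 m² × 1 s = 3.27288 m³
3.27288 m³ ÷ (0.00378541 m³/gal) = 864.604 gal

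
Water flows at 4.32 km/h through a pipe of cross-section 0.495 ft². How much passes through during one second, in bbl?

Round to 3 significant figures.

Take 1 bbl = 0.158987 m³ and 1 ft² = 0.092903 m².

0.347 bbl

4.32 km/h × (1/3.6) → 1.2 m/s
0.495 ft² × 0.092903 → 0.045987 m²
V = v × A × t = 1.2 m/s × 0.045987 m² × 1 s = 0.0551844 m³
0.0551844 m³ ÷ (0.158987 m³/bbl) = 0.3471 bbl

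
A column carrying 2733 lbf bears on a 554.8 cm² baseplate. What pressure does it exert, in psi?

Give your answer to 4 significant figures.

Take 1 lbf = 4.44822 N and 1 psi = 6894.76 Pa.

31.78 psi

2733 lbf × 4.44822 = 12157 N
554.8 cm² × 0.0001 = 0.05548 m²
P = F / A = 12157 N / 0.05548 m² = 219124 Pa
219124 Pa ÷ (6894.76 Pa/psi) = 31.7812 psi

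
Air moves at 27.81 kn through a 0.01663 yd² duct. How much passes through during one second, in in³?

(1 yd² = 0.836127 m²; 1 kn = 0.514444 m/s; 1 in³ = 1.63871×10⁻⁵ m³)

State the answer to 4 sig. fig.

27.81 kn × 0.514444 = 14.3067 m/s
0.01663 yd² × 0.836127 = 0.0139048 m²
V = v × A × t = 14.3067 m/s × 0.0139048 m² × 1 s = 0.198932 m³
0.198932 m³ ÷ (1.63871×10⁻⁵ m³/in³) = 12139.5 in³

1.214×10⁴ in³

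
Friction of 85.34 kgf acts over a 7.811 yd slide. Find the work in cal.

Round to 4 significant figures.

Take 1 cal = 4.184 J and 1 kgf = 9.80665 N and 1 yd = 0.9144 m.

1429 cal

85.34 kgf × 9.80665 → 836.9 N
7.811 yd × 0.9144 → 7.14238 m
W = F × d = 836.9 N × 7.14238 m = 5977.46 J
5977.46 J ÷ (4.184 J/cal) = 1428.65 cal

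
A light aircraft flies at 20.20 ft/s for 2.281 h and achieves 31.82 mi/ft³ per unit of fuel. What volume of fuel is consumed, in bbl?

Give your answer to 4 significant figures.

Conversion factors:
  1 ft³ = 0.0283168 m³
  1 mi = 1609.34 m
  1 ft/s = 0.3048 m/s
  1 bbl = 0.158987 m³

0.1758 bbl

20.20 ft/s → 6.15696 m/s
2.281 h → 8211.6 s
d = v × t = 6.15696 × 8211.6 = 50558.5 m
31.82 mi/ft³ → 1.80844×10⁶ m/m³
V = d / (distance per unit fuel) = 50558.5 / 1.80844×10⁶ = 0.027957 m³
In bbl: 0.027957 / 0.158987 = 0.175845 bbl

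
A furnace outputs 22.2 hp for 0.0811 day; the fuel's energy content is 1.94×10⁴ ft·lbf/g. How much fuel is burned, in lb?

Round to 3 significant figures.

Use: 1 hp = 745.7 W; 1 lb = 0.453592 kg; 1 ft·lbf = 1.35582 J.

22.2 hp → 16554.5 W
0.0811 day → 7007.04 s
E = P × t = 16554.5 × 7007.04 = 1.15998×10⁸ J
1.94×10⁴ ft·lbf/g → 2.63029×10⁷ J/kg
m = E / e_s = 1.15998×10⁸ / 2.63029×10⁷ = 4.41008 kg
In lb: 4.41008 / 0.453592 = 9.72257 lb

9.72 lb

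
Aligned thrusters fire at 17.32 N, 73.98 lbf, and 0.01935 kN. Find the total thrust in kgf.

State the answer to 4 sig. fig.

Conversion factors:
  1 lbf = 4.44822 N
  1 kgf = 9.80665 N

37.30 kgf

17.32 N (already N)
73.98 lbf × 4.44822 = 329.079 N
0.01935 kN × 1000 = 19.35 N
Combined: 17.32 + 329.079 + 19.35 = 365.749 N
In kgf: 365.749 / 9.80665 = 37.296 kgf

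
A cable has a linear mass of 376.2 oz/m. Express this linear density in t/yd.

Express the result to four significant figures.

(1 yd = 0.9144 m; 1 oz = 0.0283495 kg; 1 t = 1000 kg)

0.009752 t/yd

376.2 oz/m × 0.0283495 kg/oz = 10.6651 kg/m
10.6651 kg/m ÷ 1000 kg/t × 0.9144 m/yd = 0.00975217 t/yd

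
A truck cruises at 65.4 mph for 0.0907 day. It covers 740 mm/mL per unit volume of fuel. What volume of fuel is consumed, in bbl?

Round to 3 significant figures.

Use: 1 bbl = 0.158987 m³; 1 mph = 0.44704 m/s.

65.4 mph → 29.2364 m/s
0.0907 day → 7836.48 s
d = v × t = 29.2364 × 7836.48 = 229110 m
740 mm/mL → 740000 m/m³
V = d / (distance per unit fuel) = 229110 / 740000 = 0.309608 m³
In bbl: 0.309608 / 0.158987 = 1.94738 bbl

1.95 bbl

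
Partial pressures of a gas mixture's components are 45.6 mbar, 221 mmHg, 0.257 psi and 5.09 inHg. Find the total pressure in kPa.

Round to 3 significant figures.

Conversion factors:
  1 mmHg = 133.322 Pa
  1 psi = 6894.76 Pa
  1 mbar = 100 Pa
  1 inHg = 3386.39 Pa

45.6 mbar × 100 → 4560 Pa
221 mmHg × 133.322 → 29464.2 Pa
0.257 psi × 6894.76 → 1771.95 Pa
5.09 inHg × 3386.39 → 17236.7 Pa
Total: 4560 + 29464.2 + 1771.95 + 17236.7 = 53032.8 Pa
In kPa: 53032.8 / 1000 = 53.0328 kPa

53.0 kPa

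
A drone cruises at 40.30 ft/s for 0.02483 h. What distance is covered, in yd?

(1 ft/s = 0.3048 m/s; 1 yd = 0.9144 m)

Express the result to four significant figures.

1201 yd

40.30 ft/s × 0.3048 = 12.2834 m/s
0.02483 h × 3600 = 89.388 s
d = v × t = 12.2834 m/s × 89.388 s = 1097.99 m
1097.99 m ÷ (0.9144 m/yd) = 1200.78 yd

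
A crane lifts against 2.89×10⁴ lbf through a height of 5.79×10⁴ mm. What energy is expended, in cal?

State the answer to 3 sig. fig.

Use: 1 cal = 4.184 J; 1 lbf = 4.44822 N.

1.78×10⁶ cal

2.89×10⁴ lbf × 4.44822 = 128554 N
5.79×10⁴ mm × 0.001 = 57.9 m
W = F × d = 128554 N × 57.9 m = 7.44328×10⁶ J
7.44328×10⁶ J ÷ (4.184 J/cal) = 1.77899×10⁶ cal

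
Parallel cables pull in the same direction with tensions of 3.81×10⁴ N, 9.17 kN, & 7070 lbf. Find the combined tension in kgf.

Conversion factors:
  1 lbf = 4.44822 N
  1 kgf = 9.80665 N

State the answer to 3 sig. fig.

8030 kgf

3.81×10⁴ N (already N)
9.17 kN × 1000 = 9170 N
7070 lbf × 4.44822 = 31448.9 N
Sum: 38100 + 9170 + 31448.9 = 78718.9 N
In kgf: 78718.9 / 9.80665 = 8027.09 kgf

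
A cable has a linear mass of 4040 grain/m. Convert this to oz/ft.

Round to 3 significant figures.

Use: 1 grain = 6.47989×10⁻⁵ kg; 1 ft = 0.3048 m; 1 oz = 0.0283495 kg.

4040 grain/m × 6.47989×10⁻⁵ kg/grain = 0.261788 kg/m
0.261788 kg/m ÷ 0.0283495 kg/oz × 0.3048 m/ft = 2.81462 oz/ft

2.81 oz/ft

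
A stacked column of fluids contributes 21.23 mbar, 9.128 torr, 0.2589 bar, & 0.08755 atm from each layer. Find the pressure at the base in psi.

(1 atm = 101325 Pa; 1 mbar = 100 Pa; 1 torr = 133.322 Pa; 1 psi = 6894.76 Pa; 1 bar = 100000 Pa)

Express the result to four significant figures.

5.526 psi

21.23 mbar × 100 → 2123 Pa
9.128 torr × 133.322 → 1216.96 Pa
0.2589 bar × 100000 → 25890 Pa
0.08755 atm × 101325 → 8871 Pa
Combined: 2123 + 1216.96 + 25890 + 8871 = 38101 Pa
In psi: 38101 / 6894.76 = 5.52608 psi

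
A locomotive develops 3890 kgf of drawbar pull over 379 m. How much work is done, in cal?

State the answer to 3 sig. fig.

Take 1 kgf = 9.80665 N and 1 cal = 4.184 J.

3890 kgf × 9.80665 → 38147.9 N
W = F × d = 38147.9 N × 379 m = 1.44581×10⁷ J
1.44581×10⁷ J ÷ (4.184 J/cal) = 3.45557×10⁶ cal

3.46×10⁶ cal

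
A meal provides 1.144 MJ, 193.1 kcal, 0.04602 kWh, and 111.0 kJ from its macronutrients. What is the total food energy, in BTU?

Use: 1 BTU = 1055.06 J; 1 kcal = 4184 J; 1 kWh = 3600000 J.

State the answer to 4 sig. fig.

1.144 MJ × 1000000 → 1.144×10⁶ J
193.1 kcal × 4184 → 807930 J
0.04602 kWh × 3600000 → 165672 J
111.0 kJ × 1000 → 111000 J
Combined: 1.144×10⁶ + 807930 + 165672 + 111000 = 2.2286×10⁶ J
In BTU: 2.2286×10⁶ / 1055.06 = 2112.3 BTU

2112 BTU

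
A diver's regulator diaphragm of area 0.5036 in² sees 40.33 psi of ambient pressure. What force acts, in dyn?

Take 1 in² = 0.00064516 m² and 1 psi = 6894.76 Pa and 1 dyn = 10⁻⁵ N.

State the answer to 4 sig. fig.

40.33 psi × 6894.76 = 278066 Pa
0.5036 in² × 0.00064516 = 3.24903×10⁻⁴ m²
F = P × A = 278066 Pa × 3.24903×10⁻⁴ m² = 90.3445 N
90.3445 N ÷ (10⁻⁵ N/dyn) = 9.03445×10⁶ dyn

9.034×10⁶ dyn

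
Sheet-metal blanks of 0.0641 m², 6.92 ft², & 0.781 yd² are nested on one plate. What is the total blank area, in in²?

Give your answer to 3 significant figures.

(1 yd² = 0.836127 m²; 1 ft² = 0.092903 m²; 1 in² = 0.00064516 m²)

2110 in²

0.0641 m² (already m²)
6.92 ft² × 0.092903 = 0.642889 m²
0.781 yd² × 0.836127 = 0.653015 m²
Combined: 0.0641 + 0.642889 + 0.653015 = 1.36 m²
In in²: 1.36 / 0.00064516 = 2108 in²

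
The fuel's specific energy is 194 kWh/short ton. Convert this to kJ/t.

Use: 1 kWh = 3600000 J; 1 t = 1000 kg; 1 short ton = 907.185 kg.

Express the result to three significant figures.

7.70×10⁵ kJ/t

194 kWh/short ton × 3600000 J/kWh ÷ 907.185 kg/short ton = 769854 J/kg
769854 J/kg ÷ 1000 J/kJ × 1000 kg/t = 769854 kJ/t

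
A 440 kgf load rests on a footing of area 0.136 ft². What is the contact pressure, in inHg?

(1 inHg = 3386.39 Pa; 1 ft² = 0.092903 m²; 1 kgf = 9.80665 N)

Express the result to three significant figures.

101 inHg

440 kgf × 9.80665 = 4314.93 N
0.136 ft² × 0.092903 = 0.0126348 m²
P = F / A = 4314.93 N / 0.0126348 m² = 341512 Pa
341512 Pa ÷ (3386.39 Pa/inHg) = 100.848 inHg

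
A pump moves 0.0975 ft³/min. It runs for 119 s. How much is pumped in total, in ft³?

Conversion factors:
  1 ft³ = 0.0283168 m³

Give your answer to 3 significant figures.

0.0975 ft³/min → 4.60148×10⁻⁵ m³/s
V = Q × t = 4.60148×10⁻⁵ × 119 = 0.00547576 m³
In ft³: 0.00547576 / 0.0283168 = 0.193375 ft³

0.193 ft³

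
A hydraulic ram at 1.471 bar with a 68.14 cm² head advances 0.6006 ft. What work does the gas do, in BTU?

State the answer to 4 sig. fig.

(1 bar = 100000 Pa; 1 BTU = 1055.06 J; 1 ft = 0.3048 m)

0.1739 BTU

1.471 bar → 147100 Pa
68.14 cm² → 0.006814 m²
F = P × A = 147100 × 0.006814 = 1002.34 N
0.6006 ft → 0.183063 m
W = F × d = 1002.34 × 0.183063 = 183.491 J
In BTU: 183.491 / 1055.06 = 0.173915 BTU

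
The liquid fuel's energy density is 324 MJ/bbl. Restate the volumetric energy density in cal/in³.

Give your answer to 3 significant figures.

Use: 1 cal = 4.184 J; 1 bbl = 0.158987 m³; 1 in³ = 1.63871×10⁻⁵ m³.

324 MJ/bbl × 1000000 J/MJ ÷ 0.158987 m³/bbl = 2.0379×10⁹ J/m³
2.0379×10⁹ J/m³ ÷ 4.184 J/cal × 1.63871×10⁻⁵ m³/in³ = 7981.66 cal/in³

7980 cal/in³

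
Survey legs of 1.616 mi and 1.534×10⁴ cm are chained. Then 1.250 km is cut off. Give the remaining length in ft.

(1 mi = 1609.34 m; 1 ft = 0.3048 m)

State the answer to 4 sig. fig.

1.616 mi × 1609.34 = 2600.69 m
1.534×10⁴ cm × 0.01 = 153.4 m
1.250 km × 1000 = 1250 m
Result: 2600.69 + 153.4 − 1250 = 1504.09 m
In ft: 1504.09 / 0.3048 = 4934.68 ft

4935 ft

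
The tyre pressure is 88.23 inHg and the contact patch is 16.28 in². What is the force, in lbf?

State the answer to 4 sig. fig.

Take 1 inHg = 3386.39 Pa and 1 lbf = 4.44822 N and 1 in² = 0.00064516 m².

88.23 inHg × 3386.39 = 298781 Pa
16.28 in² × 0.00064516 = 0.0105032 m²
F = P × A = 298781 Pa × 0.0105032 m² = 3138.16 N
3138.16 N ÷ (4.44822 N/lbf) = 705.487 lbf

705.5 lbf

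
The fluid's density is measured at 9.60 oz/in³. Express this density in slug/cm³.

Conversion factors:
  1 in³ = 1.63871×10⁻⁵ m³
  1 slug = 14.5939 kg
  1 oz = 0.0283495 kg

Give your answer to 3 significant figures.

0.00114 slug/cm³

9.60 oz/in³ × 0.0283495 kg/oz ÷ 1.63871×10⁻⁵ m³/in³ = 16607.9 kg/m³
16607.9 kg/m³ ÷ 14.5939 kg/slug × 10⁻⁶ m³/cm³ = 0.001138 slug/cm³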